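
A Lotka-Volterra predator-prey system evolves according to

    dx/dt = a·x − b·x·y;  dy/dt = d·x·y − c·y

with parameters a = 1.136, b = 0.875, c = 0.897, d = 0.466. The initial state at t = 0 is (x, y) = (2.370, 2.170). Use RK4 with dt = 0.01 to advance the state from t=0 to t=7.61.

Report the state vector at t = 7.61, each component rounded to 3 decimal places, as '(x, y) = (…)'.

(x, y) = (1.047, 1.779)

t=0.000: state=(2.370, 2.170)
step 1 (dt=0.01): k1=(-1.808, 0.450), k2=(-1.805, 0.441), k3=(-1.805, 0.441), k4=(-1.803, 0.433); state += dt/6·(k1+2k2+2k3+k4)
t=0.010: state=(2.352, 2.174)
t=0.020: state=(2.334, 2.179)
t=0.030: state=(2.316, 2.183)
continuing one RK4 step at a time; state shown every 25 steps (Δt=0.25):
t=0.250: state=(1.942, 2.228)
t=0.500: state=(1.590, 2.185)
t=0.750: state=(1.325, 2.068)
t=1.000: state=(1.139, 1.906)
t=1.250: state=(1.017, 1.726)
t=1.500: state=(0.945, 1.546)
t=1.750: state=(0.912, 1.376)
t=2.000: state=(0.912, 1.222)
t=2.250: state=(0.941, 1.088)
t=2.500: state=(0.999, 0.973)
t=2.750: state=(1.084, 0.878)
t=3.000: state=(1.199, 0.801)
t=3.250: state=(1.346, 0.742)
t=3.500: state=(1.527, 0.701)
t=3.750: state=(1.746, 0.677)
t=4.000: state=(2.001, 0.673)
t=4.250: state=(2.291, 0.690)
t=4.500: state=(2.606, 0.734)
t=4.750: state=(2.927, 0.809)
t=5.000: state=(3.219, 0.926)
t=5.250: state=(3.433, 1.091)
t=5.500: state=(3.511, 1.308)
t=5.750: state=(3.407, 1.567)
t=6.000: state=(3.119, 1.835)
t=6.250: state=(2.703, 2.060)
t=6.500: state=(2.250, 2.196)
t=6.750: state=(1.839, 2.226)
t=7.000: state=(1.510, 2.160)
t=7.250: state=(1.268, 2.028)
t=7.500: state=(1.101, 1.859)
t=7.610: state=(1.047, 1.779)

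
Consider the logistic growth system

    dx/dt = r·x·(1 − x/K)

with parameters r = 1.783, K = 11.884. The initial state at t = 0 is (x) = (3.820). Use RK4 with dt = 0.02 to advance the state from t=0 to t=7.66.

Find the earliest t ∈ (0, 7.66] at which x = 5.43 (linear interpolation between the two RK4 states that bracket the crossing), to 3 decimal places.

t = 0.322

t=0.000: state=(3.820)
step 1 (dt=0.02): k1=(4.622), k2=(4.651), k3=(4.651), k4=(4.680); state += dt/6·(k1+2k2+2k3+k4)
t=0.020: state=(3.913)
t=0.040: state=(4.007)
t=0.060: state=(4.102)
t=0.320: state=(5.419)
next step: t=0.340: state=(5.524) — x has crossed 5.43
linear interpolation between t=0.320 (5.41868) and t=0.340 (5.52396) → t≈0.322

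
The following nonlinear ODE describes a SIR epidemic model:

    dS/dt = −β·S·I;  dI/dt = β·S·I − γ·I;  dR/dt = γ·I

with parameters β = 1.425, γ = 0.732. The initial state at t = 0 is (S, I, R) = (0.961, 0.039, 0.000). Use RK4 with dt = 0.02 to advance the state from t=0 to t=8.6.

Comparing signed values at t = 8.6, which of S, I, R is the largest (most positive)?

largest component: R

t=0.000: state=(0.961, 0.039, 0.000)
step 1 (dt=0.02): k1=(-0.053, 0.025, 0.029), k2=(-0.054, 0.025, 0.029), k3=(-0.054, 0.025, 0.029), k4=(-0.054, 0.025, 0.029); state += dt/6·(k1+2k2+2k3+k4)
t=0.020: state=(0.960, 0.039, 0.001)
t=0.040: state=(0.959, 0.040, 0.001)
t=0.060: state=(0.958, 0.041, 0.002)
continuing one RK4 step at a time; state shown every 25 steps (Δt=0.5):
t=0.500: state=(0.930, 0.053, 0.017)
t=1.000: state=(0.890, 0.070, 0.039)
t=1.500: state=(0.841, 0.091, 0.069)
t=2.000: state=(0.782, 0.112, 0.106)
t=2.500: state=(0.717, 0.133, 0.151)
t=3.000: state=(0.648, 0.150, 0.202)
t=3.500: state=(0.580, 0.161, 0.259)
t=4.000: state=(0.516, 0.165, 0.319)
t=4.500: state=(0.460, 0.161, 0.379)
t=5.000: state=(0.411, 0.153, 0.437)
t=5.500: state=(0.370, 0.140, 0.490)
t=6.000: state=(0.337, 0.125, 0.539)
t=6.500: state=(0.310, 0.109, 0.581)
t=7.000: state=(0.288, 0.093, 0.618)
t=7.500: state=(0.271, 0.079, 0.650)
t=8.000: state=(0.258, 0.066, 0.676)
t=8.500: state=(0.247, 0.055, 0.698)
t=8.600: state=(0.245, 0.053, 0.702)
compare at T: S=0.245, I=0.053, R=0.702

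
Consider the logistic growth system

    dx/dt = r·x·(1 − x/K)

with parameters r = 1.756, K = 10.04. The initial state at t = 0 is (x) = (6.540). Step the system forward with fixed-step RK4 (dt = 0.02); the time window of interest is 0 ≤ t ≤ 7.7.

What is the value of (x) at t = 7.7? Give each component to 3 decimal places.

t=0.000: state=(6.540)
step 1 (dt=0.02): k1=(4.003), k2=(3.982), k3=(3.982), k4=(3.960); state += dt/6·(k1+2k2+2k3+k4)
t=0.020: state=(6.620)
t=0.040: state=(6.698)
t=0.060: state=(6.776)
continuing one RK4 step at a time; state shown every 25 steps (Δt=0.5):
t=0.500: state=(8.213)
t=1.000: state=(9.190)
t=1.500: state=(9.669)
t=2.000: state=(9.882)
t=2.500: state=(9.974)
t=3.000: state=(10.012)
t=3.500: state=(10.029)
t=4.000: state=(10.035)
t=4.500: state=(10.038)
t=5.000: state=(10.039)
t=5.500: state=(10.040)
t=6.000: state=(10.040)
t=6.500: state=(10.040)
t=7.000: state=(10.040)
t=7.500: state=(10.040)
t=7.700: state=(10.040)

(x) = (10.040)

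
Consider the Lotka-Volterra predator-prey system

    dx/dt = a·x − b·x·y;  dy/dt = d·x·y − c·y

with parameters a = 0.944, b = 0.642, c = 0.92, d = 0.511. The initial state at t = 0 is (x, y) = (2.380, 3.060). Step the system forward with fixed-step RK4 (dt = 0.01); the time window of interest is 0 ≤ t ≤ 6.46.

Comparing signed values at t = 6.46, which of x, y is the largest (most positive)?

largest component: x

t=0.000: state=(2.380, 3.060)
step 1 (dt=0.01): k1=(-2.429, 0.906), k2=(-2.423, 0.889), k3=(-2.423, 0.889), k4=(-2.418, 0.871); state += dt/6·(k1+2k2+2k3+k4)
t=0.010: state=(2.356, 3.069)
t=0.020: state=(2.332, 3.077)
t=0.030: state=(2.308, 3.086)
continuing one RK4 step at a time; state shown every 25 steps (Δt=0.25):
t=0.250: state=(1.822, 3.176)
t=0.500: state=(1.391, 3.094)
t=0.750: state=(1.090, 2.877)
t=1.000: state=(0.889, 2.591)
t=1.250: state=(0.761, 2.286)
t=1.500: state=(0.684, 1.991)
t=1.750: state=(0.643, 1.721)
t=2.000: state=(0.630, 1.483)
t=2.250: state=(0.639, 1.278)
t=2.500: state=(0.669, 1.103)
t=2.750: state=(0.718, 0.958)
t=3.000: state=(0.788, 0.838)
t=3.250: state=(0.879, 0.740)
t=3.500: state=(0.995, 0.663)
t=3.750: state=(1.138, 0.603)
t=4.000: state=(1.313, 0.560)
t=4.250: state=(1.523, 0.533)
t=4.500: state=(1.772, 0.523)
t=4.750: state=(2.062, 0.530)
t=5.000: state=(2.393, 0.560)
t=5.250: state=(2.758, 0.618)
t=5.500: state=(3.140, 0.716)
t=5.750: state=(3.504, 0.869)
t=6.000: state=(3.792, 1.102)
t=6.250: state=(3.922, 1.437)
t=6.460: state=(3.848, 1.800)
compare at T: x=3.848, y=1.800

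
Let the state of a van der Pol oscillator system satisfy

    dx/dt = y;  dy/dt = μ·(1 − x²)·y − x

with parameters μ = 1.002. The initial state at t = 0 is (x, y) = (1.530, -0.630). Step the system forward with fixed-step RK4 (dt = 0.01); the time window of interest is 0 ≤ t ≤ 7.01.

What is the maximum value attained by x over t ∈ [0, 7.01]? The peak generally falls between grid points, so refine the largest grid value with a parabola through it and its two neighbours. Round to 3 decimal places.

max x = 2.008

t=0.000: state=(1.530, -0.630)
step 1 (dt=0.01): k1=(-0.630, -0.684), k2=(-0.633, -0.682), k3=(-0.633, -0.682), k4=(-0.637, -0.680); state += dt/6·(k1+2k2+2k3+k4)
t=0.010: state=(1.524, -0.637)
t=0.020: state=(1.517, -0.644)
t=0.030: state=(1.511, -0.650)
continuing one RK4 step at a time; state shown every 25 steps (Δt=0.25):
t=0.250: state=(1.352, -0.798)
t=0.500: state=(1.129, -0.988)
t=0.750: state=(0.852, -1.241)
t=1.000: state=(0.500, -1.600)
t=1.250: state=(0.041, -2.088)
t=1.500: state=(-0.544, -2.560)
t=1.750: state=(-1.193, -2.480)
t=2.000: state=(-1.707, -1.533)
t=2.250: state=(-1.953, -0.491)
t=2.500: state=(-1.991, 0.116)
t=2.750: state=(-1.921, 0.408)
t=3.000: state=(-1.797, 0.569)
t=3.250: state=(-1.639, 0.691)
t=3.500: state=(-1.452, 0.816)
t=3.750: state=(-1.229, 0.973)
t=4.000: state=(-0.960, 1.193)
t=4.250: state=(-0.624, 1.515)
t=4.500: state=(-0.191, 1.974)
t=4.750: state=(0.370, 2.497)
t=5.000: state=(1.027, 2.637)
t=5.250: state=(1.607, 1.860)
t=5.500: state=(1.927, 0.729)
t=5.750: state=(2.008, 0.000)
t=6.000: state=(1.959, -0.352)
t=6.250: state=(1.846, -0.533)
t=6.500: state=(1.697, -0.657)
t=6.750: state=(1.518, -0.775)
t=7.000: state=(1.307, -0.918)
t=7.010: state=(1.298, -0.924)
largest grid value and its neighbours: x(5.740)=2.00812, x(5.750)=2.00822, x(5.760)=2.00812
parabola through these three points peaks at t≈5.750 with x≈2.00822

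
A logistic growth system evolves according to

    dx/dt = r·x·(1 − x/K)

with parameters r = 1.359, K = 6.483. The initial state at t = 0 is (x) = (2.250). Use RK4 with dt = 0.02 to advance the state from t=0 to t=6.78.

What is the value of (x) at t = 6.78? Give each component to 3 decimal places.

t=0.000: state=(2.250)
step 1 (dt=0.02): k1=(1.997), k2=(2.005), k3=(2.005), k4=(2.013); state += dt/6·(k1+2k2+2k3+k4)
t=0.020: state=(2.290)
t=0.040: state=(2.331)
t=0.060: state=(2.371)
continuing one RK4 step at a time; state shown every 25 steps (Δt=0.5):
t=0.500: state=(3.319)
t=1.000: state=(4.371)
t=1.500: state=(5.207)
t=2.000: state=(5.767)
t=2.500: state=(6.099)
t=3.000: state=(6.283)
t=3.500: state=(6.380)
t=4.000: state=(6.430)
t=4.500: state=(6.456)
t=5.000: state=(6.469)
t=5.500: state=(6.476)
t=6.000: state=(6.479)
t=6.500: state=(6.481)
t=6.780: state=(6.482)

(x) = (6.482)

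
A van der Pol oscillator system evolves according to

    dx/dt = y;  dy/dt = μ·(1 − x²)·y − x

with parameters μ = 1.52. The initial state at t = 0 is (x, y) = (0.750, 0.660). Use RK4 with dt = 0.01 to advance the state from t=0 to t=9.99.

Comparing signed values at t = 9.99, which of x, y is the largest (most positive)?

largest component: y

t=0.000: state=(0.750, 0.660)
step 1 (dt=0.01): k1=(0.660, -0.311), k2=(0.658, -0.320), k3=(0.658, -0.320), k4=(0.657, -0.330); state += dt/6·(k1+2k2+2k3+k4)
t=0.010: state=(0.757, 0.657)
t=0.020: state=(0.763, 0.653)
t=0.030: state=(0.770, 0.650)
continuing one RK4 step at a time; state shown every 50 steps (Δt=0.5):
t=0.500: state=(1.005, 0.301)
t=1.000: state=(1.025, -0.219)
t=1.500: state=(0.788, -0.745)
t=2.000: state=(0.222, -1.634)
t=2.500: state=(-0.944, -2.822)
t=3.000: state=(-1.871, -0.585)
t=3.500: state=(-1.862, 0.335)
t=4.000: state=(-1.642, 0.521)
t=4.500: state=(-1.340, 0.705)
t=5.000: state=(-0.905, 1.092)
t=5.500: state=(-0.137, 2.168)
t=6.000: state=(1.308, 2.957)
t=6.500: state=(2.011, 0.148)
t=7.000: state=(1.906, -0.389)
t=7.500: state=(1.677, -0.518)
t=8.000: state=(1.381, -0.681)
t=8.500: state=(0.967, -1.028)
t=9.000: state=(0.256, -1.984)
t=9.500: state=(-1.132, -3.160)
t=9.990: state=(-1.994, -0.360)
compare at T: x=-1.994, y=-0.360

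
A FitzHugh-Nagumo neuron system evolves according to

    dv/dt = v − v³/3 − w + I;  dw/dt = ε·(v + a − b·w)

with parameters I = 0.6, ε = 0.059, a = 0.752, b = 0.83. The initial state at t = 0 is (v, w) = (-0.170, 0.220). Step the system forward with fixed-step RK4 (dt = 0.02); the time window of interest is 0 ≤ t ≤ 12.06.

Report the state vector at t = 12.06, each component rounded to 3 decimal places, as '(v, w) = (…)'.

(v, w) = (1.278, 1.261)

t=0.000: state=(-0.170, 0.220)
step 1 (dt=0.02): k1=(0.212, 0.024), k2=(0.213, 0.024), k3=(0.213, 0.024), k4=(0.215, 0.024); state += dt/6·(k1+2k2+2k3+k4)
t=0.020: state=(-0.166, 0.220)
t=0.040: state=(-0.161, 0.221)
t=0.060: state=(-0.157, 0.221)
continuing one RK4 step at a time; state shown every 25 steps (Δt=0.5):
t=0.500: state=(-0.037, 0.233)
t=1.000: state=(0.171, 0.251)
t=1.500: state=(0.493, 0.277)
t=2.000: state=(0.935, 0.313)
t=2.500: state=(1.377, 0.361)
t=3.000: state=(1.647, 0.419)
t=3.500: state=(1.746, 0.480)
t=4.000: state=(1.763, 0.542)
t=4.500: state=(1.751, 0.602)
t=5.000: state=(1.728, 0.660)
t=5.500: state=(1.701, 0.716)
t=6.000: state=(1.673, 0.769)
t=6.500: state=(1.644, 0.821)
t=7.000: state=(1.615, 0.871)
t=7.500: state=(1.585, 0.918)
t=8.000: state=(1.554, 0.964)
t=8.500: state=(1.524, 1.007)
t=9.000: state=(1.492, 1.049)
t=9.500: state=(1.460, 1.088)
t=10.000: state=(1.427, 1.126)
t=10.500: state=(1.393, 1.162)
t=11.000: state=(1.357, 1.195)
t=11.500: state=(1.321, 1.227)
t=12.000: state=(1.283, 1.258)
t=12.060: state=(1.278, 1.261)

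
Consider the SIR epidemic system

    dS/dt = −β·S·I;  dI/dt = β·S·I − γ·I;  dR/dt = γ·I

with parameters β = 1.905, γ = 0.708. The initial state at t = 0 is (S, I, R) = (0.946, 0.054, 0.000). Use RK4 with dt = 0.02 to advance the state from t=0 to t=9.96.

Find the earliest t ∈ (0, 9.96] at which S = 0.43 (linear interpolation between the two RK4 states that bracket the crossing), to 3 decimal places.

t = 2.457

t=0.000: state=(0.946, 0.054, 0.000)
step 1 (dt=0.02): k1=(-0.097, 0.059, 0.038), k2=(-0.098, 0.060, 0.039), k3=(-0.098, 0.060, 0.039), k4=(-0.099, 0.060, 0.039); state += dt/6·(k1+2k2+2k3+k4)
t=0.020: state=(0.944, 0.055, 0.001)
t=0.040: state=(0.942, 0.056, 0.002)
t=0.060: state=(0.940, 0.058, 0.002)
continuing one RK4 step at a time; state shown every 25 steps (Δt=0.5):
t=0.500: state=(0.884, 0.091, 0.025)
t=1.000: state=(0.792, 0.142, 0.066)
t=1.500: state=(0.673, 0.200, 0.127)
t=2.000: state=(0.542, 0.251, 0.207)
t=2.440: state=(0.434, 0.276, 0.290)
next step: t=2.460: state=(0.429, 0.277, 0.294) — S has crossed 0.43
linear interpolation between t=2.440 (0.43384) and t=2.460 (0.42929) → t≈2.457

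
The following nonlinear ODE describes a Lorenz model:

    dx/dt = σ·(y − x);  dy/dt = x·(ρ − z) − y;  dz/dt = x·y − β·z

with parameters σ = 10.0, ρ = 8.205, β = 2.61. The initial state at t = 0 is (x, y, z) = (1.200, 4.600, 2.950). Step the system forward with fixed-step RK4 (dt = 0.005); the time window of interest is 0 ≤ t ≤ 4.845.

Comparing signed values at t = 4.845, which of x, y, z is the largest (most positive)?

largest component: z

t=0.000: state=(1.200, 4.600, 2.950)
step 1 (dt=0.005): k1=(34.000, 1.706, -2.180), k2=(33.193, 2.155, -1.769), k3=(33.224, 2.142, -1.779), k4=(32.446, 2.580, -1.377); state += dt/6·(k1+2k2+2k3+k4)
t=0.005: state=(1.366, 4.611, 2.941)
t=0.010: state=(1.525, 4.626, 2.936)
t=0.015: state=(1.676, 4.645, 2.935)
continuing one RK4 step at a time; state shown every 40 steps (Δt=0.2):
t=0.200: state=(5.178, 6.581, 4.997)
t=0.400: state=(6.511, 6.151, 9.528)
t=0.600: state=(4.434, 3.228, 9.559)
t=0.800: state=(2.863, 2.523, 7.120)
t=1.000: state=(2.839, 3.097, 5.411)
t=1.200: state=(3.742, 4.350, 5.131)
t=1.400: state=(4.985, 5.502, 6.551)
t=1.600: state=(5.323, 5.096, 8.369)
t=1.800: state=(4.416, 3.892, 8.333)
t=2.000: state=(3.677, 3.502, 7.166)
t=2.200: state=(3.703, 3.879, 6.324)
t=2.400: state=(4.242, 4.560, 6.386)
t=2.600: state=(4.758, 4.904, 7.198)
t=2.800: state=(4.723, 4.557, 7.825)
t=3.000: state=(4.286, 4.070, 7.636)
t=3.200: state=(4.012, 3.969, 7.077)
t=3.400: state=(4.102, 4.218, 6.768)
t=3.600: state=(4.384, 4.522, 6.927)
t=3.800: state=(4.557, 4.577, 7.320)
t=4.000: state=(4.466, 4.372, 7.501)
t=4.200: state=(4.267, 4.184, 7.341)
t=4.400: state=(4.185, 4.188, 7.089)
t=4.600: state=(4.264, 4.330, 7.006)
t=4.800: state=(4.394, 4.445, 7.131)
t=4.845: state=(4.414, 4.454, 7.173)
compare at T: x=4.414, y=4.454, z=7.173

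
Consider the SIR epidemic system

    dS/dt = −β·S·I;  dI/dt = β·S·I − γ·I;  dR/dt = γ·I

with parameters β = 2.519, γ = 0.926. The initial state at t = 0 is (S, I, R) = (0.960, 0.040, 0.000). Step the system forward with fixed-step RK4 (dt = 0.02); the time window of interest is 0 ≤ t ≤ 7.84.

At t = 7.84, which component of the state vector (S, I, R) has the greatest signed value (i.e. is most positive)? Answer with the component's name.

t=0.000: state=(0.960, 0.040, 0.000)
step 1 (dt=0.02): k1=(-0.097, 0.060, 0.037), k2=(-0.098, 0.060, 0.038), k3=(-0.098, 0.060, 0.038), k4=(-0.099, 0.061, 0.038); state += dt/6·(k1+2k2+2k3+k4)
t=0.020: state=(0.958, 0.041, 0.001)
t=0.040: state=(0.956, 0.042, 0.002)
t=0.060: state=(0.954, 0.044, 0.002)
continuing one RK4 step at a time; state shown every 25 steps (Δt=0.5):
t=0.500: state=(0.892, 0.081, 0.027)
t=1.000: state=(0.774, 0.147, 0.079)
t=1.500: state=(0.614, 0.222, 0.165)
t=2.000: state=(0.448, 0.272, 0.281)
t=2.500: state=(0.316, 0.275, 0.409)
t=3.000: state=(0.227, 0.243, 0.530)
t=3.500: state=(0.172, 0.196, 0.632)
t=4.000: state=(0.139, 0.150, 0.712)
t=4.500: state=(0.118, 0.111, 0.772)
t=5.000: state=(0.104, 0.080, 0.815)
t=5.500: state=(0.096, 0.057, 0.847)
t=6.000: state=(0.090, 0.040, 0.869)
t=6.500: state=(0.086, 0.028, 0.885)
t=7.000: state=(0.084, 0.020, 0.896)
t=7.500: state=(0.082, 0.014, 0.904)
t=7.840: state=(0.081, 0.011, 0.908)
compare at T: S=0.081, I=0.011, R=0.908

largest component: R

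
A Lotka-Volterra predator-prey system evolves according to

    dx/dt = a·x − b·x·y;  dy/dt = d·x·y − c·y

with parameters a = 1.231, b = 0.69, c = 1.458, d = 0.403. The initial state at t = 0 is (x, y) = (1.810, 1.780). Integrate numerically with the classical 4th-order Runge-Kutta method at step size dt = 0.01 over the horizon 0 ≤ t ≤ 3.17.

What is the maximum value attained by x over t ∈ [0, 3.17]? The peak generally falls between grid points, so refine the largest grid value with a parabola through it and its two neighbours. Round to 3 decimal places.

t=0.000: state=(1.810, 1.780)
step 1 (dt=0.01): k1=(0.005, -1.297), k2=(0.013, -1.292), k3=(0.013, -1.292), k4=(0.021, -1.287); state += dt/6·(k1+2k2+2k3+k4)
t=0.010: state=(1.810, 1.767)
t=0.020: state=(1.810, 1.754)
t=0.030: state=(1.811, 1.742)
continuing one RK4 step at a time; state shown every 20 steps (Δt=0.2):
t=0.200: state=(1.842, 1.540)
t=0.400: state=(1.933, 1.339)
t=0.600: state=(2.079, 1.175)
t=0.800: state=(2.283, 1.046)
t=1.000: state=(2.545, 0.949)
t=1.200: state=(2.870, 0.882)
t=1.400: state=(3.260, 0.843)
t=1.600: state=(3.716, 0.834)
t=1.800: state=(4.232, 0.858)
t=2.000: state=(4.790, 0.922)
t=2.200: state=(5.356, 1.036)
t=2.400: state=(5.870, 1.218)
t=2.600: state=(6.238, 1.484)
t=2.800: state=(6.348, 1.845)
t=3.000: state=(6.111, 2.283)
t=3.170: state=(5.634, 2.668)
largest grid value and its neighbours: x(2.760)=6.35170, x(2.770)=6.35207, x(2.780)=6.35159
parabola through these three points peaks at t≈2.769 with x≈6.35207

max x = 6.352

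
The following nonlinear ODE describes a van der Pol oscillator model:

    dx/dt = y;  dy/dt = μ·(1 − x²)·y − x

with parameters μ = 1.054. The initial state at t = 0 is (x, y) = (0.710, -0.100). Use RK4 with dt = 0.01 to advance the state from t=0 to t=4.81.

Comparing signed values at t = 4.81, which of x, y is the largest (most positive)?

largest component: y

t=0.000: state=(0.710, -0.100)
step 1 (dt=0.01): k1=(-0.100, -0.762), k2=(-0.104, -0.764), k3=(-0.104, -0.764), k4=(-0.108, -0.765); state += dt/6·(k1+2k2+2k3+k4)
t=0.010: state=(0.709, -0.108)
t=0.020: state=(0.708, -0.115)
t=0.030: state=(0.707, -0.123)
continuing one RK4 step at a time; state shown every 20 steps (Δt=0.2):
t=0.200: state=(0.674, -0.259)
t=0.400: state=(0.606, -0.430)
t=0.600: state=(0.501, -0.617)
t=0.800: state=(0.357, -0.827)
t=1.000: state=(0.168, -1.066)
t=1.200: state=(-0.070, -1.326)
t=1.400: state=(-0.361, -1.574)
t=1.600: state=(-0.693, -1.718)
t=1.800: state=(-1.033, -1.633)
t=2.000: state=(-1.328, -1.272)
t=2.200: state=(-1.532, -0.759)
t=2.400: state=(-1.634, -0.279)
t=2.600: state=(-1.651, 0.082)
t=2.800: state=(-1.608, 0.334)
t=3.000: state=(-1.522, 0.516)
t=3.200: state=(-1.404, 0.667)
t=3.400: state=(-1.256, 0.813)
t=3.600: state=(-1.077, 0.979)
t=3.800: state=(-0.862, 1.186)
t=4.000: state=(-0.598, 1.461)
t=4.200: state=(-0.271, 1.826)
t=4.400: state=(0.137, 2.263)
t=4.600: state=(0.629, 2.620)
t=4.800: state=(1.156, 2.541)
t=4.810: state=(1.181, 2.520)
compare at T: x=1.181, y=2.520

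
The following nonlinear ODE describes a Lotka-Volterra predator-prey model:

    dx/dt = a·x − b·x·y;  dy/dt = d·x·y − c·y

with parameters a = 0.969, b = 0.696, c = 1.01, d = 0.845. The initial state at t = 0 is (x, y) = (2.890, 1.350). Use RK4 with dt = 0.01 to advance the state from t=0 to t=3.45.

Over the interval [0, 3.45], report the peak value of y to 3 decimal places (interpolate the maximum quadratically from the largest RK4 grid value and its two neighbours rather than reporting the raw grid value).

max y = 3.421

t=0.000: state=(2.890, 1.350)
step 1 (dt=0.01): k1=(0.085, 1.933), k2=(0.066, 1.948), k3=(0.065, 1.948), k4=(0.046, 1.962); state += dt/6·(k1+2k2+2k3+k4)
t=0.010: state=(2.891, 1.369)
t=0.020: state=(2.891, 1.389)
t=0.030: state=(2.891, 1.409)
continuing one RK4 step at a time; state shown every 20 steps (Δt=0.2):
t=0.200: state=(2.823, 1.792)
t=0.400: state=(2.576, 2.316)
t=0.600: state=(2.183, 2.833)
t=0.800: state=(1.735, 3.224)
t=1.000: state=(1.324, 3.408)
t=1.200: state=(0.999, 3.384)
t=1.400: state=(0.766, 3.206)
t=1.600: state=(0.606, 2.939)
t=1.800: state=(0.499, 2.634)
t=2.000: state=(0.429, 2.327)
t=2.200: state=(0.384, 2.036)
t=2.400: state=(0.358, 1.771)
t=2.600: state=(0.345, 1.535)
t=2.800: state=(0.343, 1.329)
t=3.000: state=(0.351, 1.152)
t=3.200: state=(0.367, 1.000)
t=3.400: state=(0.391, 0.871)
t=3.450: state=(0.398, 0.842)
largest grid value and its neighbours: y(1.060)=3.42043, y(1.070)=3.42079, y(1.080)=3.42067
parabola through these three points peaks at t≈1.073 with y≈3.42081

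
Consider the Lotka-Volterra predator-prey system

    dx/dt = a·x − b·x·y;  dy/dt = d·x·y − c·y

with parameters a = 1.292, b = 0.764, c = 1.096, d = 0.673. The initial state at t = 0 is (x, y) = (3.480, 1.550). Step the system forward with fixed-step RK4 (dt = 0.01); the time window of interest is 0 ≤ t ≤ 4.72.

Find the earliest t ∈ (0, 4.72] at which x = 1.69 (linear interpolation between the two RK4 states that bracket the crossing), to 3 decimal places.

t=0.000: state=(3.480, 1.550)
step 1 (dt=0.01): k1=(0.375, 1.931), k2=(0.350, 1.945), k3=(0.349, 1.945), k4=(0.324, 1.959); state += dt/6·(k1+2k2+2k3+k4)
t=0.010: state=(3.483, 1.569)
t=0.020: state=(3.486, 1.589)
t=0.030: state=(3.489, 1.609)
continuing one RK4 step at a time; state shown every 20 steps (Δt=0.2):
t=0.200: state=(3.443, 1.989)
t=0.400: state=(3.165, 2.499)
t=0.600: state=(2.694, 2.982)
t=0.800: state=(2.150, 3.318)
t=0.980: state=(1.702, 3.437)
next step: t=0.990: state=(1.679, 3.438) — x has crossed 1.69
linear interpolation between t=0.980 (1.70156) and t=0.990 (1.67901) → t≈0.985

t = 0.985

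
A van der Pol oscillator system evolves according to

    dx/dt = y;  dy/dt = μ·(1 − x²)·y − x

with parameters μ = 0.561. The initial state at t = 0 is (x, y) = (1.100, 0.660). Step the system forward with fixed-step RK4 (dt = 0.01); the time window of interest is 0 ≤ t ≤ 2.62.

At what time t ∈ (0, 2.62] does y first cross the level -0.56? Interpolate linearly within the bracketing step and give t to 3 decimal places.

t = 0.998

t=0.000: state=(1.100, 0.660)
step 1 (dt=0.01): k1=(0.660, -1.178), k2=(0.654, -1.183), k3=(0.654, -1.183), k4=(0.648, -1.188); state += dt/6·(k1+2k2+2k3+k4)
t=0.010: state=(1.107, 0.648)
t=0.020: state=(1.113, 0.636)
t=0.030: state=(1.119, 0.624)
continuing one RK4 step at a time; state shown every 10 steps (Δt=0.1):
t=0.100: state=(1.160, 0.538)
t=0.200: state=(1.207, 0.408)
t=0.300: state=(1.242, 0.276)
t=0.400: state=(1.263, 0.144)
t=0.500: state=(1.270, 0.015)
t=0.600: state=(1.266, -0.110)
t=0.700: state=(1.249, -0.231)
t=0.800: state=(1.220, -0.346)
t=0.900: state=(1.180, -0.456)
t=0.990: state=(1.134, -0.551)
next step: t=1.000: state=(1.129, -0.562) — y has crossed -0.56
linear interpolation between t=0.990 (-0.55144) and t=1.000 (-0.56188) → t≈0.998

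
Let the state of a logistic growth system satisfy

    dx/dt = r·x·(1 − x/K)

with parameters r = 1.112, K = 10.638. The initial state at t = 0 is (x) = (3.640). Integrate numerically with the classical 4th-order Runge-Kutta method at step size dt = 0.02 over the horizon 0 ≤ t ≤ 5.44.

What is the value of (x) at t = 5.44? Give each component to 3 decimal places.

t=0.000: state=(3.640)
step 1 (dt=0.02): k1=(2.663), k2=(2.672), k3=(2.672), k4=(2.681); state += dt/6·(k1+2k2+2k3+k4)
t=0.020: state=(3.693)
t=0.040: state=(3.747)
t=0.060: state=(3.801)
continuing one RK4 step at a time; state shown every 10 steps (Δt=0.2):
t=0.200: state=(4.190)
t=0.400: state=(4.766)
t=0.600: state=(5.355)
t=0.800: state=(5.944)
t=1.000: state=(6.517)
t=1.200: state=(7.063)
t=1.400: state=(7.570)
t=1.600: state=(8.032)
t=1.800: state=(8.444)
t=2.000: state=(8.807)
t=2.200: state=(9.120)
t=2.400: state=(9.387)
t=2.600: state=(9.612)
t=2.800: state=(9.801)
t=3.000: state=(9.957)
t=3.200: state=(10.086)
t=3.400: state=(10.191)
t=3.600: state=(10.277)
t=3.800: state=(10.347)
t=4.000: state=(10.404)
t=4.200: state=(10.450)
t=4.400: state=(10.487)
t=4.600: state=(10.517)
t=4.800: state=(10.541)
t=5.000: state=(10.560)
t=5.200: state=(10.575)
t=5.400: state=(10.588)
t=5.440: state=(10.590)

(x) = (10.590)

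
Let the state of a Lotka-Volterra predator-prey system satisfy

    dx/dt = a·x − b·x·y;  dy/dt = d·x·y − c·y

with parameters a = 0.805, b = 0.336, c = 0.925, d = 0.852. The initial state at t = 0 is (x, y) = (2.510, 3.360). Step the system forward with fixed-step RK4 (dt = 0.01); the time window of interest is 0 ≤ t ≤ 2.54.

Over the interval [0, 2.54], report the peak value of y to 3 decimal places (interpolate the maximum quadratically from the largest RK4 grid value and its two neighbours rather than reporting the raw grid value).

t=0.000: state=(2.510, 3.360)
step 1 (dt=0.01): k1=(-0.813, 4.077), k2=(-0.829, 4.090), k3=(-0.829, 4.090), k4=(-0.845, 4.103); state += dt/6·(k1+2k2+2k3+k4)
t=0.010: state=(2.502, 3.401)
t=0.020: state=(2.493, 3.442)
t=0.030: state=(2.484, 3.483)
continuing one RK4 step at a time; state shown every 10 steps (Δt=0.1):
t=0.100: state=(2.413, 3.779)
t=0.200: state=(2.287, 4.209)
t=0.300: state=(2.136, 4.634)
t=0.400: state=(1.968, 5.032)
t=0.500: state=(1.790, 5.384)
t=0.600: state=(1.611, 5.674)
t=0.700: state=(1.438, 5.890)
t=0.800: state=(1.275, 6.027)
t=0.900: state=(1.127, 6.086)
t=1.000: state=(0.996, 6.072)
t=1.100: state=(0.881, 5.996)
t=1.200: state=(0.782, 5.867)
t=1.300: state=(0.698, 5.696)
t=1.400: state=(0.627, 5.494)
t=1.500: state=(0.567, 5.270)
t=1.600: state=(0.517, 5.031)
t=1.700: state=(0.475, 4.784)
t=1.800: state=(0.440, 4.535)
t=1.900: state=(0.411, 4.287)
t=2.000: state=(0.388, 4.043)
t=2.100: state=(0.368, 3.807)
t=2.200: state=(0.353, 3.578)
t=2.300: state=(0.340, 3.360)
t=2.400: state=(0.330, 3.152)
t=2.500: state=(0.323, 2.954)
t=2.540: state=(0.321, 2.878)
largest grid value and its neighbours: y(0.920)=6.08844, y(0.930)=6.08882, y(0.940)=6.08850
parabola through these three points peaks at t≈0.930 with y≈6.08882

max y = 6.089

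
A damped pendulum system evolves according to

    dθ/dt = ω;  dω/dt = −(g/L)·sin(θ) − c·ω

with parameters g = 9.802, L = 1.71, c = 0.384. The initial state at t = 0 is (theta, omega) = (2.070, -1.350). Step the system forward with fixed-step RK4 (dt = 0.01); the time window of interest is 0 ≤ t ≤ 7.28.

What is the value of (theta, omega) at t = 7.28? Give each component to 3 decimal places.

(theta, omega) = (-0.413, 0.594)

t=0.000: state=(2.070, -1.350)
step 1 (dt=0.01): k1=(-1.350, -4.514), k2=(-1.373, -4.524), k3=(-1.373, -4.524), k4=(-1.395, -4.534); state += dt/6·(k1+2k2+2k3+k4)
t=0.010: state=(2.056, -1.395)
t=0.020: state=(2.042, -1.441)
t=0.030: state=(2.027, -1.486)
continuing one RK4 step at a time; state shown every 25 steps (Δt=0.25):
t=0.250: state=(1.587, -2.527)
t=0.500: state=(0.818, -3.546)
t=0.750: state=(-0.111, -3.672)
t=1.000: state=(-0.919, -2.649)
t=1.250: state=(-1.396, -1.148)
t=1.500: state=(-1.498, 0.317)
t=1.750: state=(-1.250, 1.630)
t=2.000: state=(-0.709, 2.614)
t=2.250: state=(-0.007, 2.842)
t=2.500: state=(0.633, 2.143)
t=2.750: state=(1.021, 0.922)
t=3.000: state=(1.089, -0.369)
t=3.250: state=(0.852, -1.476)
t=3.500: state=(0.388, -2.139)
t=3.750: state=(-0.157, -2.091)
t=4.000: state=(-0.601, -1.374)
t=4.250: state=(-0.818, -0.336)
t=4.500: state=(-0.771, 0.689)
t=4.750: state=(-0.495, 1.446)
t=5.000: state=(-0.089, 1.708)
t=5.250: state=(0.309, 1.389)
t=5.500: state=(0.571, 0.660)
t=5.750: state=(0.629, -0.192)
t=6.000: state=(0.486, -0.913)
t=6.250: state=(0.201, -1.295)
t=6.500: state=(-0.123, -1.224)
t=6.750: state=(-0.378, -0.758)
t=7.000: state=(-0.486, -0.099)
t=7.250: state=(-0.430, 0.530)
t=7.280: state=(-0.413, 0.594)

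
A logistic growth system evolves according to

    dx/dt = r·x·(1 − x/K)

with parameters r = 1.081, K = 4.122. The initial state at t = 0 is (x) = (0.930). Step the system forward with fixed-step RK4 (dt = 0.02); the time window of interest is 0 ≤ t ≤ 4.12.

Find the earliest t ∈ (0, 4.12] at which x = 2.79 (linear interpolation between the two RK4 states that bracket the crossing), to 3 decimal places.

t=0.000: state=(0.930)
step 1 (dt=0.02): k1=(0.779), k2=(0.783), k3=(0.783), k4=(0.788); state += dt/6·(k1+2k2+2k3+k4)
t=0.020: state=(0.946)
t=0.040: state=(0.962)
t=0.060: state=(0.978)
continuing one RK4 step at a time; state shown every 10 steps (Δt=0.2):
t=0.200: state=(1.095)
t=0.400: state=(1.277)
t=0.600: state=(1.475)
t=0.800: state=(1.686)
t=1.000: state=(1.904)
t=1.200: state=(2.127)
t=1.400: state=(2.348)
t=1.600: state=(2.562)
t=1.800: state=(2.766)
t=1.820: state=(2.785)
next step: t=1.840: state=(2.805) — x has crossed 2.79
linear interpolation between t=1.820 (2.78535) and t=1.840 (2.80480) → t≈1.825

t = 1.825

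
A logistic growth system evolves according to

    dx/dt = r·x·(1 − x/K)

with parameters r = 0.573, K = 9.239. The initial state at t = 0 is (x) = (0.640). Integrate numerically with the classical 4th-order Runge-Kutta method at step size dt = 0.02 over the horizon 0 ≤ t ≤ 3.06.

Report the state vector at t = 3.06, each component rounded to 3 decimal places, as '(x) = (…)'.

(x) = (2.777)

t=0.000: state=(0.640)
step 1 (dt=0.02): k1=(0.341), k2=(0.343), k3=(0.343), k4=(0.345); state += dt/6·(k1+2k2+2k3+k4)
t=0.020: state=(0.647)
t=0.040: state=(0.654)
t=0.060: state=(0.661)
continuing one RK4 step at a time; state shown every 5 steps (Δt=0.1):
t=0.100: state=(0.675)
t=0.200: state=(0.712)
t=0.300: state=(0.750)
t=0.400: state=(0.791)
t=0.500: state=(0.833)
t=0.600: state=(0.878)
t=0.700: state=(0.924)
t=0.800: state=(0.973)
t=0.900: state=(1.024)
t=1.000: state=(1.077)
t=1.100: state=(1.133)
t=1.200: state=(1.191)
t=1.300: state=(1.252)
t=1.400: state=(1.315)
t=1.500: state=(1.381)
t=1.600: state=(1.450)
t=1.700: state=(1.521)
t=1.800: state=(1.596)
t=1.900: state=(1.673)
t=2.000: state=(1.753)
t=2.100: state=(1.836)
t=2.200: state=(1.921)
t=2.300: state=(2.010)
t=2.400: state=(2.101)
t=2.500: state=(2.196)
t=2.600: state=(2.293)
t=2.700: state=(2.394)
t=2.800: state=(2.497)
t=2.900: state=(2.602)
t=3.000: state=(2.711)
t=3.060: state=(2.777)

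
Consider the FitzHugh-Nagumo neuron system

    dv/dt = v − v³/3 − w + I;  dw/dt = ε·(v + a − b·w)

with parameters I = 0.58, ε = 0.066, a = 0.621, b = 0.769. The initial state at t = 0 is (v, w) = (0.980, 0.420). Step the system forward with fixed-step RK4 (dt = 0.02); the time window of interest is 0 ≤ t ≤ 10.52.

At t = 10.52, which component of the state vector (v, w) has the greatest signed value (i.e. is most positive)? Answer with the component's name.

t=0.000: state=(0.980, 0.420)
step 1 (dt=0.02): k1=(0.826, 0.084), k2=(0.826, 0.085), k3=(0.826, 0.085), k4=(0.825, 0.085); state += dt/6·(k1+2k2+2k3+k4)
t=0.020: state=(0.997, 0.422)
t=0.040: state=(1.013, 0.423)
t=0.060: state=(1.029, 0.425)
continuing one RK4 step at a time; state shown every 25 steps (Δt=0.5):
t=0.500: state=(1.358, 0.468)
t=1.000: state=(1.591, 0.525)
t=1.500: state=(1.683, 0.586)
t=2.000: state=(1.700, 0.647)
t=2.500: state=(1.688, 0.706)
t=3.000: state=(1.663, 0.763)
t=3.500: state=(1.635, 0.818)
t=4.000: state=(1.604, 0.870)
t=4.500: state=(1.573, 0.921)
t=5.000: state=(1.540, 0.968)
t=5.500: state=(1.507, 1.014)
t=6.000: state=(1.472, 1.057)
t=6.500: state=(1.437, 1.099)
t=7.000: state=(1.401, 1.138)
t=7.500: state=(1.364, 1.174)
t=8.000: state=(1.325, 1.209)
t=8.500: state=(1.284, 1.241)
t=9.000: state=(1.242, 1.272)
t=9.500: state=(1.196, 1.300)
t=10.000: state=(1.147, 1.326)
t=10.500: state=(1.094, 1.349)
t=10.520: state=(1.092, 1.350)
compare at T: v=1.092, w=1.350

largest component: w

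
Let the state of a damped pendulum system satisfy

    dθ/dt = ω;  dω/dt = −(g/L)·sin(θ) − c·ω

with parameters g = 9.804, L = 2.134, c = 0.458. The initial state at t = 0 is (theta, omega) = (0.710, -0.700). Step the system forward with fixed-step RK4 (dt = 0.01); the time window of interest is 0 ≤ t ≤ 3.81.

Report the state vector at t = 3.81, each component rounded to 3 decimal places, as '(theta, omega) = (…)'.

(theta, omega) = (-0.146, -0.552)

t=0.000: state=(0.710, -0.700)
step 1 (dt=0.01): k1=(-0.700, -2.674), k2=(-0.713, -2.656), k3=(-0.713, -2.656), k4=(-0.727, -2.637); state += dt/6·(k1+2k2+2k3+k4)
t=0.010: state=(0.703, -0.727)
t=0.020: state=(0.695, -0.753)
t=0.030: state=(0.688, -0.779)
continuing one RK4 step at a time; state shown every 20 steps (Δt=0.2):
t=0.200: state=(0.522, -1.150)
t=0.400: state=(0.264, -1.386)
t=0.600: state=(-0.016, -1.371)
t=0.800: state=(-0.268, -1.122)
t=1.000: state=(-0.453, -0.707)
t=1.200: state=(-0.546, -0.218)
t=1.400: state=(-0.541, 0.261)
t=1.600: state=(-0.447, 0.659)
t=1.800: state=(-0.287, 0.919)
t=2.000: state=(-0.092, 1.003)
t=2.200: state=(0.102, 0.908)
t=2.400: state=(0.262, 0.665)
t=2.600: state=(0.362, 0.332)
t=2.800: state=(0.393, -0.026)
t=3.000: state=(0.354, -0.348)
t=3.200: state=(0.259, -0.586)
t=3.400: state=(0.128, -0.704)
t=3.600: state=(-0.014, -0.692)
t=3.800: state=(-0.141, -0.561)
t=3.810: state=(-0.146, -0.552)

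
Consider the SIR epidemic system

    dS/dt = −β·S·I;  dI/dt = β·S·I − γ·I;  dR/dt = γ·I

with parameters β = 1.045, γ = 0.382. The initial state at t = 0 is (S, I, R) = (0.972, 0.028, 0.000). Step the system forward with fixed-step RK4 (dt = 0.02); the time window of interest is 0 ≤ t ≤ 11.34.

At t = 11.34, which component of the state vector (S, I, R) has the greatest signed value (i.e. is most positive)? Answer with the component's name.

largest component: R

t=0.000: state=(0.972, 0.028, 0.000)
step 1 (dt=0.02): k1=(-0.028, 0.018, 0.011), k2=(-0.029, 0.018, 0.011), k3=(-0.029, 0.018, 0.011), k4=(-0.029, 0.018, 0.011); state += dt/6·(k1+2k2+2k3+k4)
t=0.020: state=(0.971, 0.028, 0.000)
t=0.040: state=(0.971, 0.029, 0.000)
t=0.060: state=(0.970, 0.029, 0.001)
continuing one RK4 step at a time; state shown every 25 steps (Δt=0.5):
t=0.500: state=(0.955, 0.038, 0.006)
t=1.000: state=(0.933, 0.052, 0.015)
t=1.500: state=(0.904, 0.069, 0.026)
t=2.000: state=(0.868, 0.091, 0.042)
t=2.500: state=(0.822, 0.117, 0.061)
t=3.000: state=(0.767, 0.146, 0.086)
t=3.500: state=(0.705, 0.177, 0.117)
t=4.000: state=(0.638, 0.208, 0.154)
t=4.500: state=(0.568, 0.236, 0.197)
t=5.000: state=(0.499, 0.257, 0.244)
t=5.500: state=(0.434, 0.271, 0.294)
t=6.000: state=(0.376, 0.277, 0.347)
t=6.500: state=(0.326, 0.275, 0.400)
t=7.000: state=(0.283, 0.266, 0.451)
t=7.500: state=(0.247, 0.252, 0.501)
t=8.000: state=(0.217, 0.235, 0.547)
t=8.500: state=(0.193, 0.216, 0.591)
t=9.000: state=(0.173, 0.197, 0.630)
t=9.500: state=(0.157, 0.177, 0.666)
t=10.000: state=(0.144, 0.158, 0.698)
t=10.500: state=(0.133, 0.140, 0.726)
t=11.000: state=(0.124, 0.124, 0.751)
t=11.340: state=(0.119, 0.114, 0.767)
compare at T: S=0.119, I=0.114, R=0.767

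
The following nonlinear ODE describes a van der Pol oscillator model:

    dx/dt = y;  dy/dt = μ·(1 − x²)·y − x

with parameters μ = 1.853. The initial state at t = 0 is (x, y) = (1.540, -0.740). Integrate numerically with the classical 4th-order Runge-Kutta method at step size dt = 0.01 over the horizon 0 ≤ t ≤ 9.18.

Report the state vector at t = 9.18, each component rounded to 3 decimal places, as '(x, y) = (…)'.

(x, y) = (-1.252, -3.422)

t=0.000: state=(1.540, -0.740)
step 1 (dt=0.01): k1=(-0.740, 0.341), k2=(-0.738, 0.325), k3=(-0.738, 0.325), k4=(-0.737, 0.309); state += dt/6·(k1+2k2+2k3+k4)
t=0.010: state=(1.533, -0.737)
t=0.020: state=(1.525, -0.734)
t=0.030: state=(1.518, -0.731)
continuing one RK4 step at a time; state shown every 50 steps (Δt=0.5):
t=0.500: state=(1.165, -0.834)
t=1.000: state=(0.623, -1.471)
t=1.500: state=(-0.552, -3.456)
t=2.000: state=(-1.938, -0.946)
t=2.500: state=(-1.981, 0.279)
t=3.000: state=(-1.807, 0.394)
t=3.500: state=(-1.589, 0.483)
t=4.000: state=(-1.312, 0.642)
t=4.500: state=(-0.912, 1.021)
t=5.000: state=(-0.158, 2.245)
t=5.500: state=(1.424, 3.098)
t=6.000: state=(2.019, -0.025)
t=6.500: state=(1.894, -0.354)
t=7.000: state=(1.696, -0.437)
t=7.500: state=(1.451, -0.554)
t=8.000: state=(1.121, -0.798)
t=8.500: state=(0.584, -1.486)
t=9.000: state=(-0.609, -3.470)
t=9.180: state=(-1.252, -3.422)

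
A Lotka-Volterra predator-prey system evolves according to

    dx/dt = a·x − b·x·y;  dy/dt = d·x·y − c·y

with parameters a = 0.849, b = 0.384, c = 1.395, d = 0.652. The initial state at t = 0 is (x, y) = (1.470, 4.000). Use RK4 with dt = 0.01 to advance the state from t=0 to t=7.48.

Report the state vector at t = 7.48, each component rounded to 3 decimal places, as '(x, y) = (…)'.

(x, y) = (1.140, 1.572)

t=0.000: state=(1.470, 4.000)
step 1 (dt=0.01): k1=(-1.010, -1.746), k2=(-1.002, -1.756), k3=(-1.002, -1.755), k4=(-0.993, -1.765); state += dt/6·(k1+2k2+2k3+k4)
t=0.010: state=(1.460, 3.982)
t=0.020: state=(1.450, 3.965)
t=0.030: state=(1.440, 3.947)
continuing one RK4 step at a time; state shown every 25 steps (Δt=0.25):
t=0.250: state=(1.266, 3.523)
t=0.500: state=(1.143, 3.022)
t=0.750: state=(1.082, 2.555)
t=1.000: state=(1.068, 2.146)
t=1.250: state=(1.093, 1.805)
t=1.500: state=(1.153, 1.529)
t=1.750: state=(1.244, 1.311)
t=2.000: state=(1.368, 1.144)
t=2.250: state=(1.525, 1.021)
t=2.500: state=(1.717, 0.938)
t=2.750: state=(1.945, 0.891)
t=3.000: state=(2.209, 0.882)
t=3.250: state=(2.507, 0.913)
t=3.500: state=(2.829, 0.995)
t=3.750: state=(3.159, 1.144)
t=4.000: state=(3.462, 1.386)
t=4.250: state=(3.686, 1.753)
t=4.500: state=(3.761, 2.276)
t=4.750: state=(3.624, 2.940)
t=5.000: state=(3.265, 3.647)
t=5.250: state=(2.763, 4.210)
t=5.500: state=(2.246, 4.466)
t=5.750: state=(1.812, 4.380)
t=6.000: state=(1.493, 4.039)
t=6.250: state=(1.281, 3.568)
t=6.500: state=(1.152, 3.067)
t=6.750: state=(1.086, 2.595)
t=7.000: state=(1.068, 2.181)
t=7.250: state=(1.090, 1.834)
t=7.480: state=(1.140, 1.572)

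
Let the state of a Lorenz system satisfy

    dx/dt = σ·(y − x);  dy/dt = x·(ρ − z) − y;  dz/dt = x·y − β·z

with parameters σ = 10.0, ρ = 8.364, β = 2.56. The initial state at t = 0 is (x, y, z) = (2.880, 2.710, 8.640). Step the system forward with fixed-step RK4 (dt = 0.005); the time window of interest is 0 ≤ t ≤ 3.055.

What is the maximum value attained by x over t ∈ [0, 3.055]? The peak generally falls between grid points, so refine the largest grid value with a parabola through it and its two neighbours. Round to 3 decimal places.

t=0.000: state=(2.880, 2.710, 8.640)
step 1 (dt=0.005): k1=(-1.700, -3.505, -14.314), k2=(-1.745, -3.392, -14.259), k3=(-1.741, -3.393, -14.259), k4=(-1.783, -3.281, -14.203); state += dt/6·(k1+2k2+2k3+k4)
t=0.005: state=(2.871, 2.693, 8.569)
t=0.010: state=(2.862, 2.677, 8.498)
t=0.015: state=(2.853, 2.662, 8.428)
continuing one RK4 step at a time; state shown every 20 steps (Δt=0.1):
t=0.100: state=(2.698, 2.559, 7.327)
t=0.200: state=(2.656, 2.718, 6.287)
t=0.300: state=(2.826, 3.101, 5.565)
t=0.400: state=(3.200, 3.667, 5.207)
t=0.500: state=(3.747, 4.362, 5.266)
t=0.600: state=(4.396, 5.058, 5.784)
t=0.700: state=(5.007, 5.532, 6.704)
t=0.800: state=(5.375, 5.557, 7.767)
t=0.900: state=(5.344, 5.107, 8.561)
t=1.000: state=(4.951, 4.441, 8.799)
t=1.100: state=(4.409, 3.872, 8.514)
t=1.200: state=(3.938, 3.552, 7.941)
t=1.300: state=(3.656, 3.481, 7.312)
t=1.400: state=(3.583, 3.607, 6.783)
t=1.500: state=(3.691, 3.875, 6.446)
t=1.600: state=(3.933, 4.225, 6.353)
t=1.700: state=(4.251, 4.582, 6.514)
t=1.800: state=(4.566, 4.848, 6.889)
t=1.900: state=(4.788, 4.937, 7.366)
t=2.000: state=(4.849, 4.822, 7.790)
t=2.100: state=(4.741, 4.563, 8.021)
t=2.200: state=(4.521, 4.274, 8.012)
t=2.300: state=(4.278, 4.052, 7.811)
t=2.400: state=(4.089, 3.944, 7.514)
t=2.500: state=(3.995, 3.954, 7.218)
t=2.600: state=(4.003, 4.059, 6.997)
t=2.700: state=(4.097, 4.223, 6.895)
t=2.800: state=(4.243, 4.402, 6.926)
t=2.900: state=(4.400, 4.547, 7.072)
t=3.000: state=(4.523, 4.618, 7.285)
t=3.055: state=(4.565, 4.618, 7.406)
largest grid value and its neighbours: x(0.835)=5.41257, x(0.840)=5.41364, x(0.845)=5.41364
parabola through these three points peaks at t≈0.842 with x≈5.41378

max x = 5.414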